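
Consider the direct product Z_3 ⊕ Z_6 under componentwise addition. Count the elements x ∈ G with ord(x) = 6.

An element (a,b) has order lcm(ord(a), ord(b)); count pairs with lcm equal to 6.
Enumerating gives 8 such elements.

8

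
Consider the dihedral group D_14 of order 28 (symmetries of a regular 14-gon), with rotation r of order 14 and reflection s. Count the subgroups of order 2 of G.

15

|G| = 28 and 2 | 28, so subgroups of order 2 are possible by Lagrange.
The subgroups of order 2 are: {e, r^10s}; {e, r^11s}; {e, r^12s}; {e, r^13s}; … (15 in all).
So G has 15 subgroups of order 2.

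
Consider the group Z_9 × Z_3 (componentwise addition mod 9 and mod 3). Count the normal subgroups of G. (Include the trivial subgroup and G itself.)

10

G is abelian, so every subgroup is normal.
G has 10 subgroups in total, hence 10 normal subgroups.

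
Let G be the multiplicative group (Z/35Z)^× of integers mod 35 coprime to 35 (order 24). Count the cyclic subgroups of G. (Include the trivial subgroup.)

12

Each element a generates a cyclic subgroup ⟨a⟩; distinct elements may generate the same one (a cyclic group of order d has φ(d) generators).
Cyclic subgroups by order — order 1: 1; order 2: 3; order 3: 1; order 4: 2; order 6: 3; order 12: 2.
Total: 12.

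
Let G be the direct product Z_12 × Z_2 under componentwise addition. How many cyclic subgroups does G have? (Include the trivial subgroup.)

12

Group the elements of G by the cyclic subgroup they generate; each cyclic subgroup of order d accounts for φ(d) elements.
Cyclic subgroups by order — order 1: 1; order 2: 3; order 3: 1; order 4: 2; order 6: 3; order 12: 2.
Total: 12.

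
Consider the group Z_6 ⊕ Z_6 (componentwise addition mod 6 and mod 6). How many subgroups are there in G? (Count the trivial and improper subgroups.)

30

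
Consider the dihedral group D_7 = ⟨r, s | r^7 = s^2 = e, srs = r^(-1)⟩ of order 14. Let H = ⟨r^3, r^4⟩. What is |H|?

7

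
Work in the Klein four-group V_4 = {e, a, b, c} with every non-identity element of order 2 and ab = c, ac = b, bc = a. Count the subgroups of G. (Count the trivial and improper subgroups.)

5

|G| = 4, so by Lagrange every subgroup order divides 4. Divisors: 1, 2, 4.
Subgroups by order — order 1: 1; order 2: 3; order 4: 1.
Total: 1 + 3 + 1 = 5.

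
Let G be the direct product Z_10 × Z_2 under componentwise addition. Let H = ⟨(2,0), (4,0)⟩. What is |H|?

5

|⟨(2,0)⟩| = 5 and |⟨(4,0)⟩| = 5, so |H| is a multiple of lcm(5, 5) = 5 and divides |G| = 20.
Closing under the operation: H = {(0,0), (2,0), (4,0), (6,0), (8,0)}, so |H| = 5.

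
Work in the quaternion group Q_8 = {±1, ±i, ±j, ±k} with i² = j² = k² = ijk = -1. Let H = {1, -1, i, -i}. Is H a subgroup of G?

Yes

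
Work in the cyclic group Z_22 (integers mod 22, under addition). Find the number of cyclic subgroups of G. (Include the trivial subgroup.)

4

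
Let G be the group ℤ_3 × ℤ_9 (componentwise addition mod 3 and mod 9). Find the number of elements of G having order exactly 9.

An element (a,b) has order lcm(ord(a), ord(b)); count pairs with lcm equal to 9.
Enumerating gives 18 such elements.

18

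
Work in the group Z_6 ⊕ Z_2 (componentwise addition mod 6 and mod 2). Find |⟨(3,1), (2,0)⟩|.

|⟨(3,1)⟩| = 2 and |⟨(2,0)⟩| = 3, so |H| is a multiple of lcm(2, 3) = 6 and divides |G| = 12.
Closing under the operation: H = {(0,0), (1,1), (2,0), (3,1), (4,0), (5,1)}, so |H| = 6.

6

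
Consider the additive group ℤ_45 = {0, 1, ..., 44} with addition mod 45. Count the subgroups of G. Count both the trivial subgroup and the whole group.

6

Subgroups of the cyclic group ℤ_45 correspond bijectively to divisors of 45.
Divisors of 45: 1, 3, 5, 9, 15, 45.
So ℤ_45 has 6 subgroups.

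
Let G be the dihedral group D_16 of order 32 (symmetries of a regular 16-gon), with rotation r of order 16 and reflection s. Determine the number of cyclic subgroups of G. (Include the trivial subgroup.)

21

A cyclic subgroup of order d is generated by each of its φ(d) elements of order d, so the cyclic subgroups of order d number (#elements of order d)/φ(d).
Cyclic subgroups by order — order 1: 1; order 2: 17; order 4: 1; order 8: 1; order 16: 1.
Total: 21.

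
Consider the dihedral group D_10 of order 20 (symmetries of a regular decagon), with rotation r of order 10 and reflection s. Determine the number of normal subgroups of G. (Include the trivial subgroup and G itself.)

7

G has 22 subgroups. Checking conjugation-invariance by order — order 1: 1/1 normal; order 2: 1/11 normal; order 4: 0/5 normal; order 5: 1/1 normal; order 10: 3/3 normal; order 20: 1/1 normal.
Total normal subgroups: 7.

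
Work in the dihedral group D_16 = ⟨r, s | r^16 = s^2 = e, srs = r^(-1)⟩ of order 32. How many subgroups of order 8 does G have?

5

|G| = 32 and 8 | 32, so subgroups of order 8 are possible by Lagrange.
The subgroups of order 8 are: {e, r^2, r^4, r^6, r^8, r^10, r^12, r^14}; {e, r^4, r^8, r^12, r^2s, r^6s, r^10s, r^14s}; {e, r^4, r^8, r^12, r^3s, r^7s, r^11s, r^15s}; {e, r^4, r^8, r^12, s, r^4s, r^8s, r^12s}; … (5 in all).
So G has 5 subgroups of order 8.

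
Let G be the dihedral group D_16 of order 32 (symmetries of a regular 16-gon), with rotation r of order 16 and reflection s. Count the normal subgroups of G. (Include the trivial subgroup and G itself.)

G has 36 subgroups. Checking conjugation-invariance by order — order 1: 1/1 normal; order 2: 1/17 normal; order 4: 1/9 normal; order 8: 1/5 normal; order 16: 3/3 normal; order 32: 1/1 normal.
Total normal subgroups: 8.

8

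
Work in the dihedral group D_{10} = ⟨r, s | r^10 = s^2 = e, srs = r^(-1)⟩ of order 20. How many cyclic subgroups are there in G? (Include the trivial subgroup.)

14

Each element a generates a cyclic subgroup ⟨a⟩; distinct elements may generate the same one (a cyclic group of order d has φ(d) generators).
Cyclic subgroups by order — order 1: 1; order 2: 11; order 5: 1; order 10: 1.
Total: 14.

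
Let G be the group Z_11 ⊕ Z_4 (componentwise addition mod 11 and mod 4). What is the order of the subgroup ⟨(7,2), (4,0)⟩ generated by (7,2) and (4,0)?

|⟨(7,2)⟩| = 22 and |⟨(4,0)⟩| = 11, so |H| is a multiple of lcm(22, 11) = 22 and divides |G| = 44.
Closing under the operation: H = {(0,0), (0,2), (1,0), (1,2), (2,0), (2,2), (3,0), (3,2), (4,0), (4,2), (5,0), (5,2), (6,0), (6,2), (7,0), (7,2), (8,0), (8,2), (9,0), (9,2), (10,0), (10,2)}, so |H| = 22.

22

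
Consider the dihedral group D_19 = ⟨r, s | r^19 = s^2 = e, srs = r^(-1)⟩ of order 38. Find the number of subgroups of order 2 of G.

19

|G| = 38 and 2 | 38, so subgroups of order 2 are possible by Lagrange.
The subgroups of order 2 are: {e, r^10s}; {e, r^11s}; {e, r^12s}; {e, r^13s}; … (19 in all).
So G has 19 subgroups of order 2.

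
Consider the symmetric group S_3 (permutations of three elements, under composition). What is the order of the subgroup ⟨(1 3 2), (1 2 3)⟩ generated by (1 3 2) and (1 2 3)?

3

|⟨(1 3 2)⟩| = 3 and |⟨(1 2 3)⟩| = 3, so |H| is a multiple of lcm(3, 3) = 3 and divides |G| = 6.
Closing under the operation: H = {e, (1 2 3), (1 3 2)}, so |H| = 3.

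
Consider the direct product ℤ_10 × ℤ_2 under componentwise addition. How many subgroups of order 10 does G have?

|G| = 20 and 10 | 20, so subgroups of order 10 are possible by Lagrange.
The subgroups of order 10 are: {(0,0), (0,1), (2,0), (2,1), (4,0), (4,1), (6,0), (6,1), (8,0), (8,1)}; {(0,0), (1,0), (2,0), (3,0), (4,0), (5,0), (6,0), (7,0), (8,0), (9,0)}; {(0,0), (1,1), (2,0), (3,1), (4,0), (5,1), (6,0), (7,1), (8,0), (9,1)}.
So G has 3 subgroups of order 10.

3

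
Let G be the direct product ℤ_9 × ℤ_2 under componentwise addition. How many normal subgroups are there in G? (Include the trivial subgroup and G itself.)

G is abelian, so every subgroup is normal.
G has 6 subgroups in total, hence 6 normal subgroups.

6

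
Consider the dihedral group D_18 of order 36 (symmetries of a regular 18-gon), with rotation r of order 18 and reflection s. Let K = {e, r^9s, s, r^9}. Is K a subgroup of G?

Yes

|K| = 4 divides |G| = 36, consistent with Lagrange.
K contains the identity, every element's inverse is in K, and K is closed under ·: it is a subgroup.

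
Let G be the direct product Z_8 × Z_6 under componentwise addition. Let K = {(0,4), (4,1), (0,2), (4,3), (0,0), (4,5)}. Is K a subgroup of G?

|K| = 6 divides |G| = 48, consistent with Lagrange.
K contains the identity, every element's inverse is in K, and K is closed under +: it is a subgroup.
In fact K = ⟨(4,5)⟩.

Yes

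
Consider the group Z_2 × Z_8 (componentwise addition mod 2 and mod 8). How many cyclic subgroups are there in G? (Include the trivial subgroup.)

8

Each element a generates a cyclic subgroup ⟨a⟩; distinct elements may generate the same one (a cyclic group of order d has φ(d) generators).
Cyclic subgroups by order — order 1: 1; order 2: 3; order 4: 2; order 8: 2.
Total: 8.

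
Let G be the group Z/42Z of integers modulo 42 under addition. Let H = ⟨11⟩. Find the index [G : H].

1

|⟨11⟩| = 42 and |G| = 42.
By Lagrange, [G : H] = |G|/|H| = 42/42 = 1.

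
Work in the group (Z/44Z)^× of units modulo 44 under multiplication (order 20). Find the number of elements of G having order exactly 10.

12

Enumerating element orders in G gives 12 elements of order 10.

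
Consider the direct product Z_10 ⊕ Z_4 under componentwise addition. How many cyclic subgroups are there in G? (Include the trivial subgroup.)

12

Group the elements of G by the cyclic subgroup they generate; each cyclic subgroup of order d accounts for φ(d) elements.
Cyclic subgroups by order — order 1: 1; order 2: 3; order 4: 2; order 5: 1; order 10: 3; order 20: 2.
Total: 12.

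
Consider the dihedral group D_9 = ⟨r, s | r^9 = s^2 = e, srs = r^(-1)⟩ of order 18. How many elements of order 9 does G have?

6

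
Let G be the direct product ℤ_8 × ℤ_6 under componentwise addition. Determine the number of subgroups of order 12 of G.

3

|G| = 48 and 12 | 48, so subgroups of order 12 are possible by Lagrange.
The subgroups of order 12 are: {(0,0), (0,1), (0,2), (0,3), (0,4), (0,5), (4,0), (4,1), (4,2), (4,3), (4,4), (4,5)}; {(0,0), (0,2), (0,4), (2,0), (2,2), (2,4), (4,0), (4,2), (4,4), (6,0), (6,2), (6,4)}; {(0,0), (0,2), (0,4), (2,1), (2,3), (2,5), (4,0), (4,2), (4,4), (6,1), (6,3), (6,5)}.
So G has 3 subgroups of order 12.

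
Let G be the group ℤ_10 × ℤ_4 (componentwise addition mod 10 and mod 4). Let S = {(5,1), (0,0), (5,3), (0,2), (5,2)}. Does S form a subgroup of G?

No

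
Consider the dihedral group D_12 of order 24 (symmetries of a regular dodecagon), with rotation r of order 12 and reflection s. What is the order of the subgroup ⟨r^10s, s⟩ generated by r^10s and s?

12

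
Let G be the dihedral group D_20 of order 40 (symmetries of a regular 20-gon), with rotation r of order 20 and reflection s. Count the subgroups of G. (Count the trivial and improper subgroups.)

|G| = 40, so by Lagrange every subgroup order divides 40. Divisors: 1, 2, 4, 5, 8, 10, 20, 40.
Subgroups by order — order 1: 1; order 2: 21; order 4: 11; order 5: 1; order 8: 5; order 10: 5; order 20: 3; order 40: 1.
Total: 1 + 21 + 11 + 1 + 5 + 5 + 3 + 1 = 48.

48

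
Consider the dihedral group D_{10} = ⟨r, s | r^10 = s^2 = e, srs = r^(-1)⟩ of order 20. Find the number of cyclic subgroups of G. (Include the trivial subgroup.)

14

Group the elements of G by the cyclic subgroup they generate; each cyclic subgroup of order d accounts for φ(d) elements.
Cyclic subgroups by order — order 1: 1; order 2: 11; order 5: 1; order 10: 1.
Total: 14.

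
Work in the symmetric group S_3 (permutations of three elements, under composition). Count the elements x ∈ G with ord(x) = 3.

2

The elements of order 3 are: (1 2 3), (1 3 2).
That's 2.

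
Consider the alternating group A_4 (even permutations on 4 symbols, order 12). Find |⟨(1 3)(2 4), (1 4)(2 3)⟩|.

4

|⟨(1 3)(2 4)⟩| = 2 and |⟨(1 4)(2 3)⟩| = 2, so |H| is a multiple of lcm(2, 2) = 2 and divides |G| = 12.
Closing under the operation: H = {e, (1 2)(3 4), (1 3)(2 4), (1 4)(2 3)}, so |H| = 4.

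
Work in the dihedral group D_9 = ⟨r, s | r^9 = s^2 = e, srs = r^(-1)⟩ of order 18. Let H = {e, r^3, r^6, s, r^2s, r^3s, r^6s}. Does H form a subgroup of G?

No

|H| = 7 does not divide |G| = 18, so by Lagrange H is not a subgroup.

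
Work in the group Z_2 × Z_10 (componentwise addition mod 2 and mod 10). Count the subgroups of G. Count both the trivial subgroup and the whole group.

|G| = 20, so by Lagrange every subgroup order divides 20. Divisors: 1, 2, 4, 5, 10, 20.
Subgroups by order — order 1: 1; order 2: 3; order 4: 1; order 5: 1; order 10: 3; order 20: 1.
Total: 1 + 3 + 1 + 1 + 3 + 1 = 10.

10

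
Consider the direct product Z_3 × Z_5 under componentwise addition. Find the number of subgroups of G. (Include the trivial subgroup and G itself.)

4

|G| = 15, so by Lagrange every subgroup order divides 15. Divisors: 1, 3, 5, 15.
Subgroups by order — order 1: 1; order 3: 1; order 5: 1; order 15: 1.
Total: 1 + 1 + 1 + 1 = 4.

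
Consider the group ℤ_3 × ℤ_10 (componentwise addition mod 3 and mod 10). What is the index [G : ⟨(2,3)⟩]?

|⟨(2,3)⟩| = 30 and |G| = 30.
By Lagrange, [G : H] = |G|/|H| = 30/30 = 1.

1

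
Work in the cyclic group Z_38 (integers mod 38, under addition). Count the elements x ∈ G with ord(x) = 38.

In a cyclic group of order 38, the number of elements of order d (for d | 38) is φ(d).
φ(38) = 18.

18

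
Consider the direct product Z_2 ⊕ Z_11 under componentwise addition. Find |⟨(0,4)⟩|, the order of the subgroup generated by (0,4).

11

The order of (0,4) in Z_2 × Z_11 is lcm(ord(0) in Z_2, ord(4) in Z_11).
ord(0) = 1 and ord(4) = 11, so |⟨(0,4)⟩| = lcm(1, 11) = 11.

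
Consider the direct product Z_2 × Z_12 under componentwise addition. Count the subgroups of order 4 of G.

|G| = 24 and 4 | 24, so subgroups of order 4 are possible by Lagrange.
The subgroups of order 4 are: {(0,0), (0,3), (0,6), (0,9)}; {(0,0), (0,6), (1,0), (1,6)}; {(0,0), (0,6), (1,3), (1,9)}.
So G has 3 subgroups of order 4.

3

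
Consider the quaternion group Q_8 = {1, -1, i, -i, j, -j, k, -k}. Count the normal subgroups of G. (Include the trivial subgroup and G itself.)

G has 6 subgroups. Checking conjugation-invariance by order — order 1: 1/1 normal; order 2: 1/1 normal; order 4: 3/3 normal; order 8: 1/1 normal.
Total normal subgroups: 6.

6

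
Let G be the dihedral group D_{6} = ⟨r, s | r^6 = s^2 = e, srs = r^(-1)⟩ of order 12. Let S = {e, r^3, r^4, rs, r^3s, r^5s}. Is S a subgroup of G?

r^4 ∈ S but its inverse r^2 ∉ S, so S is not a subgroup.

No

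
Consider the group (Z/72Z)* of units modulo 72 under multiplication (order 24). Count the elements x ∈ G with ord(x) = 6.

14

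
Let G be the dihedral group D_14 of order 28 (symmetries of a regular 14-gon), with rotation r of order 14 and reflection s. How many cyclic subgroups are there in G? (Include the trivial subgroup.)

18

A cyclic subgroup of order d is generated by each of its φ(d) elements of order d, so the cyclic subgroups of order d number (#elements of order d)/φ(d).
Cyclic subgroups by order — order 1: 1; order 2: 15; order 7: 1; order 14: 1.
Total: 18.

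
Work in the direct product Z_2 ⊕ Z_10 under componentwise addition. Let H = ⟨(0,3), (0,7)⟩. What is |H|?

|⟨(0,3)⟩| = 10 and |⟨(0,7)⟩| = 10, so |H| is a multiple of lcm(10, 10) = 10 and divides |G| = 20.
Closing under the operation: H = {(0,0), (0,1), (0,2), (0,3), (0,4), (0,5), (0,6), (0,7), (0,8), (0,9)}, so |H| = 10.

10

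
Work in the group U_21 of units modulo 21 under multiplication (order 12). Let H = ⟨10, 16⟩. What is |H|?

|⟨10⟩| = 6 and |⟨16⟩| = 3, so |H| is a multiple of lcm(6, 3) = 6 and divides |G| = 12.
Closing under the operation: H = {1, 4, 10, 13, 16, 19}, so |H| = 6.

6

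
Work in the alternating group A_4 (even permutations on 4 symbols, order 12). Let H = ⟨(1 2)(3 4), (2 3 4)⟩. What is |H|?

12

|⟨(1 2)(3 4)⟩| = 2 and |⟨(2 3 4)⟩| = 3, so |H| is a multiple of lcm(2, 3) = 6 and divides |G| = 12.
Closing {(1 2)(3 4), (2 3 4)} under the group operation gives all of G, so |H| = 12.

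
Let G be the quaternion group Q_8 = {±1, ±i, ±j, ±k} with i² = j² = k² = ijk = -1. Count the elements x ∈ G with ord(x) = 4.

6

The elements of order 4 are: i, -i, j, -j, k, -k.
That's 6.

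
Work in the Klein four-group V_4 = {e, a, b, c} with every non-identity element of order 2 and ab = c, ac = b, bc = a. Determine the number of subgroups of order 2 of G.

|G| = 4 and 2 | 4, so subgroups of order 2 are possible by Lagrange.
The subgroups of order 2 are: {e, a}; {e, b}; {e, c}.
So G has 3 subgroups of order 2.

3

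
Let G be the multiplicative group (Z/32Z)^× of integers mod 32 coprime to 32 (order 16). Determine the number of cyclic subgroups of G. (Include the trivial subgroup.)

Each element a generates a cyclic subgroup ⟨a⟩; distinct elements may generate the same one (a cyclic group of order d has φ(d) generators).
Cyclic subgroups by order — order 1: 1; order 2: 3; order 4: 2; order 8: 2.
Total: 8.

8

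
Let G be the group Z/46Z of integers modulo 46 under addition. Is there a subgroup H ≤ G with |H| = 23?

Yes

23 | 46. A subgroup of order 23 is {0, 2, 4, 6, 8, 10, 12, 14, 16, 18, 20, 22, 24, 26, 28, 30, 32, 34, 36, 38, 40, 42, 44}.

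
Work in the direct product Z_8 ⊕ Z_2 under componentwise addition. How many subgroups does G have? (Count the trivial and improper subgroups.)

|G| = 16, so by Lagrange every subgroup order divides 16. Divisors: 1, 2, 4, 8, 16.
Subgroups by order — order 1: 1; order 2: 3; order 4: 3; order 8: 3; order 16: 1.
Total: 1 + 3 + 3 + 3 + 1 = 11.

11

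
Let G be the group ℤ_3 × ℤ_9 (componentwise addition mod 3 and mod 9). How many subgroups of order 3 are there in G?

|G| = 27 and 3 | 27, so subgroups of order 3 are possible by Lagrange.
The subgroups of order 3 are: {(0,0), (0,3), (0,6)}; {(0,0), (1,0), (2,0)}; {(0,0), (1,3), (2,6)}; {(0,0), (1,6), (2,3)}.
So G has 4 subgroups of order 3.

4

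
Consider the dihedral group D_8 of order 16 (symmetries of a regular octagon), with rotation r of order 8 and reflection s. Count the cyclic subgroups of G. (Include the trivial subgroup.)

Group the elements of G by the cyclic subgroup they generate; each cyclic subgroup of order d accounts for φ(d) elements.
Cyclic subgroups by order — order 1: 1; order 2: 9; order 4: 1; order 8: 1.
Total: 12.

12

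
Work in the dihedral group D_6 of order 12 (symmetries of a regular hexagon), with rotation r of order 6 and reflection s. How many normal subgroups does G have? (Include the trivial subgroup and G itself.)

7

G has 16 subgroups. Checking conjugation-invariance by order — order 1: 1/1 normal; order 2: 1/7 normal; order 3: 1/1 normal; order 4: 0/3 normal; order 6: 3/3 normal; order 12: 1/1 normal.
Total normal subgroups: 7.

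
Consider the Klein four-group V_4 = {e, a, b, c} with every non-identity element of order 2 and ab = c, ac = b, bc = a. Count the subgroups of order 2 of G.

|G| = 4 and 2 | 4, so subgroups of order 2 are possible by Lagrange.
The subgroups of order 2 are: {e, a}; {e, b}; {e, c}.
So G has 3 subgroups of order 2.

3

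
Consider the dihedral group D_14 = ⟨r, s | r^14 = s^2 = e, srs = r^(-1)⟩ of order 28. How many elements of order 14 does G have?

The elements of order 14 are: r, r^3, r^5, r^9, r^11, r^13.
That's 6.

6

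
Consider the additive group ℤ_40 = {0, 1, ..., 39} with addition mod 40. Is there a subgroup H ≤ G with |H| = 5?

5 | 40. A subgroup of order 5 is {0, 8, 16, 24, 32}.

Yes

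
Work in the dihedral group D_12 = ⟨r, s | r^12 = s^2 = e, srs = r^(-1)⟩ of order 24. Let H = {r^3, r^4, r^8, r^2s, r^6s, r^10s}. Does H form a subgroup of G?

No

The identity e ∉ H, so H is not a subgroup.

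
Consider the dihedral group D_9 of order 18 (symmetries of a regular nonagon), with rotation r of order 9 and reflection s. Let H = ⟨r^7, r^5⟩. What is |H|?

|⟨r^7⟩| = 9 and |⟨r^5⟩| = 9, so |H| is a multiple of lcm(9, 9) = 9 and divides |G| = 18.
Closing under the operation: H = {e, r, r^2, r^3, r^4, r^5, r^6, r^7, r^8}, so |H| = 9.

9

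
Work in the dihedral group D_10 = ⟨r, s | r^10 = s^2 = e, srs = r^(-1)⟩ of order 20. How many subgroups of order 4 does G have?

5

|G| = 20 and 4 | 20, so subgroups of order 4 are possible by Lagrange.
The subgroups of order 4 are: {e, r^5, r^2s, r^7s}; {e, r^5, r^3s, r^8s}; {e, r^5, r^4s, r^9s}; {e, r^5, s, r^5s}; … (5 in all).
So G has 5 subgroups of order 4.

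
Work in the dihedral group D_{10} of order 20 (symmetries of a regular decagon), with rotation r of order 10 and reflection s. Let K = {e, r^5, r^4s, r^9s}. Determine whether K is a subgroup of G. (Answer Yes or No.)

Yes

|K| = 4 divides |G| = 20, consistent with Lagrange.
K contains the identity, every element's inverse is in K, and K is closed under ·: it is a subgroup.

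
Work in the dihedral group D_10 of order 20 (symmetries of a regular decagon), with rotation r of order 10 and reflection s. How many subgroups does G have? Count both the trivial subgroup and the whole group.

22

|G| = 20, so by Lagrange every subgroup order divides 20. Divisors: 1, 2, 4, 5, 10, 20.
Subgroups by order — order 1: 1; order 2: 11; order 4: 5; order 5: 1; order 10: 3; order 20: 1.
Total: 1 + 11 + 5 + 1 + 3 + 1 = 22.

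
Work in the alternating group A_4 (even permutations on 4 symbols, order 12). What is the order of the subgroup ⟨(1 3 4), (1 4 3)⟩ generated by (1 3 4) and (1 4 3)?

|⟨(1 3 4)⟩| = 3 and |⟨(1 4 3)⟩| = 3, so |H| is a multiple of lcm(3, 3) = 3 and divides |G| = 12.
Closing under the operation: H = {e, (1 3 4), (1 4 3)}, so |H| = 3.

3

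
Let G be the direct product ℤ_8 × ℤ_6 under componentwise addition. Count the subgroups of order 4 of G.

3

|G| = 48 and 4 | 48, so subgroups of order 4 are possible by Lagrange.
The subgroups of order 4 are: {(0,0), (0,3), (4,0), (4,3)}; {(0,0), (2,0), (4,0), (6,0)}; {(0,0), (2,3), (4,0), (6,3)}.
So G has 3 subgroups of order 4.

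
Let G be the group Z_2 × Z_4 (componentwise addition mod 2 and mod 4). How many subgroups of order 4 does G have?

3

|G| = 8 and 4 | 8, so subgroups of order 4 are possible by Lagrange.
The subgroups of order 4 are: {(0,0), (0,1), (0,2), (0,3)}; {(0,0), (0,2), (1,0), (1,2)}; {(0,0), (0,2), (1,1), (1,3)}.
So G has 3 subgroups of order 4.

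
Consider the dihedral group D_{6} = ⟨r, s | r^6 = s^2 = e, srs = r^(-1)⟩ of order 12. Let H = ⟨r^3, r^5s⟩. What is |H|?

|⟨r^3⟩| = 2 and |⟨r^5s⟩| = 2, so |H| is a multiple of lcm(2, 2) = 2 and divides |G| = 12.
Closing under the operation: H = {e, r^3, r^2s, r^5s}, so |H| = 4.

4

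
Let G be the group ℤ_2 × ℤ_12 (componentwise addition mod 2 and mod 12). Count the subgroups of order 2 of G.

3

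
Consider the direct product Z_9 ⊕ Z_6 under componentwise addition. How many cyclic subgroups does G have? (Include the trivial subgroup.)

16

A cyclic subgroup of order d is generated by each of its φ(d) elements of order d, so the cyclic subgroups of order d number (#elements of order d)/φ(d).
Cyclic subgroups by order — order 1: 1; order 2: 1; order 3: 4; order 6: 4; order 9: 3; order 18: 3.
Total: 16.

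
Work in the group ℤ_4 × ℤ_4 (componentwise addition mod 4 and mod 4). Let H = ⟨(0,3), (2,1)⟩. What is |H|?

8

|⟨(0,3)⟩| = 4 and |⟨(2,1)⟩| = 4, so |H| is a multiple of lcm(4, 4) = 4 and divides |G| = 16.
Closing under the operation: H = {(0,0), (0,1), (0,2), (0,3), (2,0), (2,1), (2,2), (2,3)}, so |H| = 8.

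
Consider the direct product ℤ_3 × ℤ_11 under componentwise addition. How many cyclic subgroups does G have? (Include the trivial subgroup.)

4

A cyclic subgroup of order d is generated by each of its φ(d) elements of order d, so the cyclic subgroups of order d number (#elements of order d)/φ(d).
Cyclic subgroups by order — order 1: 1; order 3: 1; order 11: 1; order 33: 1.
Total: 4.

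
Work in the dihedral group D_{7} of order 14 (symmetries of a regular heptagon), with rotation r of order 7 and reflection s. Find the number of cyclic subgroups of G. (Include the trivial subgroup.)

A cyclic subgroup of order d is generated by each of its φ(d) elements of order d, so the cyclic subgroups of order d number (#elements of order d)/φ(d).
Cyclic subgroups by order — order 1: 1; order 2: 7; order 7: 1.
Total: 9.

9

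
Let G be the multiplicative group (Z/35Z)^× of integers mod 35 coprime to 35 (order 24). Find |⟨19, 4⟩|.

12

|⟨19⟩| = 6 and |⟨4⟩| = 6, so |H| is a multiple of lcm(6, 6) = 6 and divides |G| = 24.
Closing under the operation: H = {1, 4, 6, 9, 11, 16, 19, 24, 26, 29, 31, 34}, so |H| = 12.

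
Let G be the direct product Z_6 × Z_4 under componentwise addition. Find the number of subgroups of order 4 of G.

3

|G| = 24 and 4 | 24, so subgroups of order 4 are possible by Lagrange.
The subgroups of order 4 are: {(0,0), (0,1), (0,2), (0,3)}; {(0,0), (0,2), (3,0), (3,2)}; {(0,0), (0,2), (3,1), (3,3)}.
So G has 3 subgroups of order 4.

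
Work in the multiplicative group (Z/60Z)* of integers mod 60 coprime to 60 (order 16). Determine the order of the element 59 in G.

2

Compute successive powers of 59 mod 60: 59, 1; 59^2 ≡ 1 (mod 60).
So |⟨59⟩| = 2.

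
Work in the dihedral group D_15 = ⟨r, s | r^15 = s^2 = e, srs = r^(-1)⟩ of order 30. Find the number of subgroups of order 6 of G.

5

|G| = 30 and 6 | 30, so subgroups of order 6 are possible by Lagrange.
The subgroups of order 6 are: {e, r^5, r^10, s, r^5s, r^10s}; {e, r^5, r^10, rs, r^6s, r^11s}; {e, r^5, r^10, r^2s, r^7s, r^12s}; {e, r^5, r^10, r^3s, r^8s, r^13s}; … (5 in all).
So G has 5 subgroups of order 6.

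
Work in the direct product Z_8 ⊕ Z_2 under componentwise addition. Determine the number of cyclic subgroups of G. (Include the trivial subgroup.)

Group the elements of G by the cyclic subgroup they generate; each cyclic subgroup of order d accounts for φ(d) elements.
Cyclic subgroups by order — order 1: 1; order 2: 3; order 4: 2; order 8: 2.
Total: 8.

8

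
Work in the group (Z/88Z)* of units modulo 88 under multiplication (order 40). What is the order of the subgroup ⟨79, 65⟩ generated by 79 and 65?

|⟨79⟩| = 10 and |⟨65⟩| = 2, so |H| is a multiple of lcm(10, 2) = 10 and divides |G| = 40.
Closing under the operation: H = {1, 7, 9, 15, 17, 23, 25, 31, 39, 41, 47, 49, 57, 63, 65, 71, 73, 79, 81, 87}, so |H| = 20.

20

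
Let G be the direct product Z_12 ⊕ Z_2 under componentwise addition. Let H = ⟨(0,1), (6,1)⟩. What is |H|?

4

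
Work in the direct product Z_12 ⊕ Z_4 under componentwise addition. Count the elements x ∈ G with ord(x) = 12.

An element (a,b) has order lcm(ord(a), ord(b)); count pairs with lcm equal to 12.
Enumerating gives 24 such elements.

24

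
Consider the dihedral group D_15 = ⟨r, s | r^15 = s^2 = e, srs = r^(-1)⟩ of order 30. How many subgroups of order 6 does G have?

|G| = 30 and 6 | 30, so subgroups of order 6 are possible by Lagrange.
The subgroups of order 6 are: {e, r^5, r^10, s, r^5s, r^10s}; {e, r^5, r^10, rs, r^6s, r^11s}; {e, r^5, r^10, r^2s, r^7s, r^12s}; {e, r^5, r^10, r^3s, r^8s, r^13s}; … (5 in all).
So G has 5 subgroups of order 6.

5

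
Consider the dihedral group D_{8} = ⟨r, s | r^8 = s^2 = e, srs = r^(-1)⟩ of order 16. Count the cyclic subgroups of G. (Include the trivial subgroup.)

12

A cyclic subgroup of order d is generated by each of its φ(d) elements of order d, so the cyclic subgroups of order d number (#elements of order d)/φ(d).
Cyclic subgroups by order — order 1: 1; order 2: 9; order 4: 1; order 8: 1.
Total: 12.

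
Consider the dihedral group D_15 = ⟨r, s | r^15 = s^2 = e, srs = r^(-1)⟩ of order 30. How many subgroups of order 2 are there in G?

15

|G| = 30 and 2 | 30, so subgroups of order 2 are possible by Lagrange.
The subgroups of order 2 are: {e, r^10s}; {e, r^11s}; {e, r^12s}; {e, r^13s}; … (15 in all).
So G has 15 subgroups of order 2.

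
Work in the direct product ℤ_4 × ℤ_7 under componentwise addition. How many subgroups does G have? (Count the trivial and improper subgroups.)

|G| = 28, so by Lagrange every subgroup order divides 28. Divisors: 1, 2, 4, 7, 14, 28.
Subgroups by order — order 1: 1; order 2: 1; order 4: 1; order 7: 1; order 14: 1; order 28: 1.
Total: 1 + 1 + 1 + 1 + 1 + 1 = 6.

6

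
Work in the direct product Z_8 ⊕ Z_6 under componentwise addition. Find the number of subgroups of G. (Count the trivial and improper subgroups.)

|G| = 48, so by Lagrange every subgroup order divides 48. Divisors: 1, 2, 3, 4, 6, 8, 12, 16, 24, 48.
Subgroups by order — order 1: 1; order 2: 3; order 3: 1; order 4: 3; order 6: 3; order 8: 3; order 12: 3; order 16: 1; order 24: 3; order 48: 1.
Total: 1 + 3 + 1 + 3 + 3 + 3 + 3 + 1 + 3 + 1 = 22.

22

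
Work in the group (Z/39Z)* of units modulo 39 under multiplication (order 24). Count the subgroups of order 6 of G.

|G| = 24 and 6 | 24, so subgroups of order 6 are possible by Lagrange.
The subgroups of order 6 are: {1, 4, 10, 16, 22, 25}; {1, 14, 16, 22, 29, 35}; {1, 16, 17, 22, 23, 38}.
So G has 3 subgroups of order 6.

3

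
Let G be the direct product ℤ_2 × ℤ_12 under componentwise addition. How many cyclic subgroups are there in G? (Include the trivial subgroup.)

Group the elements of G by the cyclic subgroup they generate; each cyclic subgroup of order d accounts for φ(d) elements.
Cyclic subgroups by order — order 1: 1; order 2: 3; order 3: 1; order 4: 2; order 6: 3; order 12: 2.
Total: 12.

12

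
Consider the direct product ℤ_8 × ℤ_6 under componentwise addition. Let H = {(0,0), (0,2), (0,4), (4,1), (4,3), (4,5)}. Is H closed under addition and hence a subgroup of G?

Yes

|H| = 6 divides |G| = 48, consistent with Lagrange.
H contains the identity, every element's inverse is in H, and H is closed under +: it is a subgroup.
In fact H = ⟨(4,5)⟩.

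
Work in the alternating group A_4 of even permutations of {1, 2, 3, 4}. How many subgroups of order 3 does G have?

4

|G| = 12 and 3 | 12, so subgroups of order 3 are possible by Lagrange.
The subgroups of order 3 are: {e, (1 2 3), (1 3 2)}; {e, (1 2 4), (1 4 2)}; {e, (1 3 4), (1 4 3)}; {e, (2 3 4), (2 4 3)}.
So G has 4 subgroups of order 3.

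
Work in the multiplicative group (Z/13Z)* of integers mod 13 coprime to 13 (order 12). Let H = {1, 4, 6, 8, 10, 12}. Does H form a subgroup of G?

No

6 ∈ H but its inverse 11 ∉ H, so H is not a subgroup.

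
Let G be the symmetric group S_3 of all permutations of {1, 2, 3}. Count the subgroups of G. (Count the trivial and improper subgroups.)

|G| = 6, so by Lagrange every subgroup order divides 6. Divisors: 1, 2, 3, 6.
Subgroups by order — order 1: 1; order 2: 3; order 3: 1; order 6: 1.
Total: 1 + 3 + 1 + 1 = 6.

6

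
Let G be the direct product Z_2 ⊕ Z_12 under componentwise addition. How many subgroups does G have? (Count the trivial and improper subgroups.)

16

|G| = 24, so by Lagrange every subgroup order divides 24. Divisors: 1, 2, 3, 4, 6, 8, 12, 24.
Subgroups by order — order 1: 1; order 2: 3; order 3: 1; order 4: 3; order 6: 3; order 8: 1; order 12: 3; order 24: 1.
Total: 1 + 3 + 1 + 3 + 3 + 1 + 3 + 1 = 16.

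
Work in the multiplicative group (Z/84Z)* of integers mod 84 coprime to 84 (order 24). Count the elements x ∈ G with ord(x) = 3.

2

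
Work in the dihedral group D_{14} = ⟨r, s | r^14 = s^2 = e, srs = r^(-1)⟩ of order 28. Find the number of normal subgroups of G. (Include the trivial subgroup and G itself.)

7

G has 28 subgroups. Checking conjugation-invariance by order — order 1: 1/1 normal; order 2: 1/15 normal; order 4: 0/7 normal; order 7: 1/1 normal; order 14: 3/3 normal; order 28: 1/1 normal.
Total normal subgroups: 7.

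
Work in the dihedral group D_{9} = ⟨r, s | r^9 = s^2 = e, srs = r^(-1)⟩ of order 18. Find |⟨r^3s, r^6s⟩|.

|⟨r^3s⟩| = 2 and |⟨r^6s⟩| = 2, so |H| is a multiple of lcm(2, 2) = 2 and divides |G| = 18.
Closing under the operation: H = {e, r^3, r^6, s, r^3s, r^6s}, so |H| = 6.

6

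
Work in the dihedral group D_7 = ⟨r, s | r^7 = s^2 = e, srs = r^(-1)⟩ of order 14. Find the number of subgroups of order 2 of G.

7

|G| = 14 and 2 | 14, so subgroups of order 2 are possible by Lagrange.
The subgroups of order 2 are: {e, r^2s}; {e, r^3s}; {e, r^4s}; {e, r^5s}; … (7 in all).
So G has 7 subgroups of order 2.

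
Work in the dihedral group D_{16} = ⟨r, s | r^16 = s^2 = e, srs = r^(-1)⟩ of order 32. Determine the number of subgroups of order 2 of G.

|G| = 32 and 2 | 32, so subgroups of order 2 are possible by Lagrange.
The subgroups of order 2 are: {e, r^10s}; {e, r^11s}; {e, r^12s}; {e, r^13s}; … (17 in all).
So G has 17 subgroups of order 2.

17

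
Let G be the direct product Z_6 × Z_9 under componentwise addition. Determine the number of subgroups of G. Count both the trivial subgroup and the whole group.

|G| = 54, so by Lagrange every subgroup order divides 54. Divisors: 1, 2, 3, 6, 9, 18, 27, 54.
Subgroups by order — order 1: 1; order 2: 1; order 3: 4; order 6: 4; order 9: 4; order 18: 4; order 27: 1; order 54: 1.
Total: 1 + 1 + 4 + 4 + 4 + 4 + 1 + 1 = 20.

20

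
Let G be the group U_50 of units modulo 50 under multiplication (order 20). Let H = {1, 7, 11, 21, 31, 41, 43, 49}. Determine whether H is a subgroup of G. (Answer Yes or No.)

No

|H| = 8 does not divide |G| = 20, so by Lagrange H is not a subgroup.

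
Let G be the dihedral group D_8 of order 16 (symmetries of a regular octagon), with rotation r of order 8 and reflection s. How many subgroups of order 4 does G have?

5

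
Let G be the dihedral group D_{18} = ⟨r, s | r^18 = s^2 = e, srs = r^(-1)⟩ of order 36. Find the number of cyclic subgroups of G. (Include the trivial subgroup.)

24

Group the elements of G by the cyclic subgroup they generate; each cyclic subgroup of order d accounts for φ(d) elements.
Cyclic subgroups by order — order 1: 1; order 2: 19; order 3: 1; order 6: 1; order 9: 1; order 18: 1.
Total: 24.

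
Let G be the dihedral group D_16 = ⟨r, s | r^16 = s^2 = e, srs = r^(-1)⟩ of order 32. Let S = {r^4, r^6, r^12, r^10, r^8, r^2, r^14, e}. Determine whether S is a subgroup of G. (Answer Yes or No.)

|S| = 8 divides |G| = 32, consistent with Lagrange.
S contains the identity, every element's inverse is in S, and S is closed under ·: it is a subgroup.
In fact S = ⟨r^2⟩.

Yes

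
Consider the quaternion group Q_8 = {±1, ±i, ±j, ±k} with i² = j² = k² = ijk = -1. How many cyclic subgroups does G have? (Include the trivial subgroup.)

5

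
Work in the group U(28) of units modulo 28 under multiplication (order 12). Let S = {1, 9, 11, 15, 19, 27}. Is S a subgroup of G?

No

19 ∈ S but its inverse 3 ∉ S, so S is not a subgroup.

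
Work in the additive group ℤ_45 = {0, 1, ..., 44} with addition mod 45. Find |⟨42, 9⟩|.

15

|⟨42⟩| = 15 and |⟨9⟩| = 5, so |H| is a multiple of lcm(15, 5) = 15 and divides |G| = 45.
Closing under the operation: H = {0, 3, 6, 9, 12, 15, 18, 21, 24, 27, 30, 33, 36, 39, 42}, so |H| = 15.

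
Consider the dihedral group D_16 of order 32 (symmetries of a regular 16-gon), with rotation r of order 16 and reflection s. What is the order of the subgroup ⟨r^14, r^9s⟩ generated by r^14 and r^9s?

|⟨r^14⟩| = 8 and |⟨r^9s⟩| = 2, so |H| is a multiple of lcm(8, 2) = 8 and divides |G| = 32.
Closing under the operation: H = {e, r^2, r^4, r^6, r^8, r^10, r^12, r^14, rs, r^3s, r^5s, r^7s, r^9s, r^11s, r^13s, r^15s}, so |H| = 16.

16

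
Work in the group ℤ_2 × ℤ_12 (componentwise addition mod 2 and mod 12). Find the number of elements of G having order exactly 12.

8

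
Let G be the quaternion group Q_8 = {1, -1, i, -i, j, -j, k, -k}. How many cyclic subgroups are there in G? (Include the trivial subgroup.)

A cyclic subgroup of order d is generated by each of its φ(d) elements of order d, so the cyclic subgroups of order d number (#elements of order d)/φ(d).
Cyclic subgroups by order — order 1: 1; order 2: 1; order 4: 3.
Total: 5.

5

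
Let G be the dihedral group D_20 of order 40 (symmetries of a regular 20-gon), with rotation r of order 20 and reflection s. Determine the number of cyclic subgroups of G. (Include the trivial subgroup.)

26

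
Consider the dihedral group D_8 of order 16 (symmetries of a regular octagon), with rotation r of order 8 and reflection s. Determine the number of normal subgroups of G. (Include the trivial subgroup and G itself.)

7

G has 19 subgroups. Checking conjugation-invariance by order — order 1: 1/1 normal; order 2: 1/9 normal; order 4: 1/5 normal; order 8: 3/3 normal; order 16: 1/1 normal.
Total normal subgroups: 7.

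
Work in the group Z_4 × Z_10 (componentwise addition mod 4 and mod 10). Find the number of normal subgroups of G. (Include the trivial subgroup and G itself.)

16

G is abelian, so every subgroup is normal.
G has 16 subgroups in total, hence 16 normal subgroups.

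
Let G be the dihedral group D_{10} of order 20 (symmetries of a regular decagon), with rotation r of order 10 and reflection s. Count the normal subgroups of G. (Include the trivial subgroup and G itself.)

G has 22 subgroups. Checking conjugation-invariance by order — order 1: 1/1 normal; order 2: 1/11 normal; order 4: 0/5 normal; order 5: 1/1 normal; order 10: 3/3 normal; order 20: 1/1 normal.
Total normal subgroups: 7.

7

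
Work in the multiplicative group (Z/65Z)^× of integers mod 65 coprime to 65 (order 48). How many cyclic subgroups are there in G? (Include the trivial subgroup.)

Group the elements of G by the cyclic subgroup they generate; each cyclic subgroup of order d accounts for φ(d) elements.
Cyclic subgroups by order — order 1: 1; order 2: 3; order 3: 1; order 4: 6; order 6: 3; order 12: 6.
Total: 20.

20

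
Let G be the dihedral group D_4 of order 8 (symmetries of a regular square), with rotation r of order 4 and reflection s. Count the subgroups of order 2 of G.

5

|G| = 8 and 2 | 8, so subgroups of order 2 are possible by Lagrange.
The subgroups of order 2 are: {e, r^2}; {e, r^2s}; {e, r^3s}; {e, rs}; … (5 in all).
So G has 5 subgroups of order 2.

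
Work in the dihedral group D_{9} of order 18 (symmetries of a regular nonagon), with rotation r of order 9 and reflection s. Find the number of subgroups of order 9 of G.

1

|G| = 18 and 9 | 18, so subgroups of order 9 are possible by Lagrange.
The subgroups of order 9 are: {e, r, r^2, r^3, r^4, r^5, r^6, r^7, r^8}.
So G has 1 subgroup of order 9.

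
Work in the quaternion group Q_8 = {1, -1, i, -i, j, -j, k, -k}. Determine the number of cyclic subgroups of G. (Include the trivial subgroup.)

Group the elements of G by the cyclic subgroup they generate; each cyclic subgroup of order d accounts for φ(d) elements.
Cyclic subgroups by order — order 1: 1; order 2: 1; order 4: 3.
Total: 5.

5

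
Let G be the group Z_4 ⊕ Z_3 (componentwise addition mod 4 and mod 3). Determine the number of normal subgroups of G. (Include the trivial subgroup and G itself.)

6

G is abelian, so every subgroup is normal.
G has 6 subgroups in total, hence 6 normal subgroups.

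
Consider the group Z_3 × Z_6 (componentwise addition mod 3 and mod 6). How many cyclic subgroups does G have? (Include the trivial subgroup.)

A cyclic subgroup of order d is generated by each of its φ(d) elements of order d, so the cyclic subgroups of order d number (#elements of order d)/φ(d).
Cyclic subgroups by order — order 1: 1; order 2: 1; order 3: 4; order 6: 4.
Total: 10.

10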